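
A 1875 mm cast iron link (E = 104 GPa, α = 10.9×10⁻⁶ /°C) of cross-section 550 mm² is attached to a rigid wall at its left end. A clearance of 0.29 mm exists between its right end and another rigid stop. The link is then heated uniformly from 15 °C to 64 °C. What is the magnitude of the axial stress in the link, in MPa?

Free thermal elongation = αΔT L = 10.9×10⁻⁶ × 49 × 1875 = 1.001 mm.
The gap closes (δ_free > 0.29 mm) and the wall then resists a further 1.001 − 0.29 = 0.7114 mm of expansion.
That suppressed elongation corresponds to σ = E·Δ/L = 104×10³ × 0.7114/1875 = 39.46 MPa.

σ ≈ 39.5 MPa (compressive)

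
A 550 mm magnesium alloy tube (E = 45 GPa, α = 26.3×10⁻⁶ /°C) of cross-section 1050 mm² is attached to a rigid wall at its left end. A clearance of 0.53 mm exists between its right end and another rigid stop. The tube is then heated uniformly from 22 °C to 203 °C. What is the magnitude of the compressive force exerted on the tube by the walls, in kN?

Free thermal elongation = αΔT L = 26.3×10⁻⁶ × 181 × 550 = 2.618 mm.
This exceeds the 0.53 mm gap, so the wall pushes back. The portion of expansion that must be recovered elastically is δ_free − gap = 2.618 − 0.53 = 2.088 mm.
That suppressed elongation corresponds to σ = E·Δ/L = 45×10³ × 2.088/550 = 170.8 MPa.
P = σA = 170.8 × 1050 = 179.4 kN.

P ≈ 179 kN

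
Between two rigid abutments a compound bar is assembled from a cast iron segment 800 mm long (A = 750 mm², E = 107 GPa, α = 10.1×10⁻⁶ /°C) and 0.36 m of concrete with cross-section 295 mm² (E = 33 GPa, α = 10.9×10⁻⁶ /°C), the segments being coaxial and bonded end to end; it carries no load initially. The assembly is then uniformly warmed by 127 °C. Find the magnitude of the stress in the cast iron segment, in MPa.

If the supports were absent, the total length change would be Σ αᵢΔT Lᵢ = 10.1×10⁻⁶×127×800 + 10.9×10⁻⁶×127×360 = 1.525 mm.
Since the ends are fixed, an axial force P builds up, equal in every segment, with P · Σ Lᵢ/(AᵢEᵢ) = δ_free.
The series flexibility is Σ Lᵢ/(AᵢEᵢ) = 800/(750×107×10³) + 360/(295×33×10³) = 4.695×10⁻⁵ mm/N.
P = 1.525 / 4.695×10⁻⁵ = 32470 N = 32.47 kN, compressive.
σ_{cast iron} = P / A = 32470 / 750 = 43.3 MPa.

σ ≈ 43.3 MPa (compressive)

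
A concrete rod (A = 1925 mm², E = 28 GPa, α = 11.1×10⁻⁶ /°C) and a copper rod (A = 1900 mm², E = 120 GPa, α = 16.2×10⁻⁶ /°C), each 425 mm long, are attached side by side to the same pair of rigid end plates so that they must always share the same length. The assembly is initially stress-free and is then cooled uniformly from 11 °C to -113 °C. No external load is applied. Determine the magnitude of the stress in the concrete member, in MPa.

σ ≈ 14.3 MPa (compressive)

Equilibrium of a rigid end plate with no external load gives equal and opposite internal forces ±P in the two members. Since α_{copper} > α_{concrete}, cooling drives the copper into tension and the concrete into compression.
Compatibility of the two members (thermal + elastic change equal): (α₁ − α₂)ΔT = P·[1/(A₁E₁) + 1/(A₂E₂)].
|α₁ − α₂|·ΔT = 5.1×10⁻⁶ × 124 = 0.0006324.
1/(A₁E₁) + 1/(A₂E₂) = 1/(1925×28×10³) + 1/(1900×120×10³) = 2.294×10⁻⁸ N⁻¹.
So P = 0.0006324 / 2.294×10⁻⁸ = 27.57 kN.
σ_{concrete} = P/A₁ = 27570/1925 = 14.32 MPa, compressive.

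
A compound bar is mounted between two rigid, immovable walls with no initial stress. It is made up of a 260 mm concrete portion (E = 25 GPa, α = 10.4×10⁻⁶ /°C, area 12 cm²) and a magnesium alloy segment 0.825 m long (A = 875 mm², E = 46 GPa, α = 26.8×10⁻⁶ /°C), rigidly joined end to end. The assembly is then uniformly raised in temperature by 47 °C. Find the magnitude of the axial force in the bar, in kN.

If the supports were absent, the total length change would be Σ αᵢΔT Lᵢ = 10.4×10⁻⁶×47×260 + 26.8×10⁻⁶×47×825 = 1.166 mm.
The rigid supports impose zero overall length change; the single axial force P common to all segments must satisfy P Σ Lᵢ/(AᵢEᵢ) = δ_free.
Σ Lᵢ/(AᵢEᵢ) = 260/(1200×25×10³) + 825/(875×46×10³) = 2.916×10⁻⁵ mm/N.
So P = 1.166 / 2.916×10⁻⁵ = 39.99 kN, compressive.

P ≈ 40 kN (compressive)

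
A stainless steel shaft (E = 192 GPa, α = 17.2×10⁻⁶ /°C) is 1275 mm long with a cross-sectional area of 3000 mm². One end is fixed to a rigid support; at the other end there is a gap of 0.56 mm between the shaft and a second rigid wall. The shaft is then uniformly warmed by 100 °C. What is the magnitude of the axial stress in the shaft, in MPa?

σ ≈ 246 MPa (compressive)

If the wall were absent the shaft would grow by αΔT L = 17.2×10⁻⁶ × 100 × 1275 = 2.193 mm.
After closing the 0.56 mm clearance, 2.193 − 0.56 = 1.633 mm of expansion remains to be suppressed by the wall.
So σ = E(δ_free − g)/L = 192×10³ × 1.633/1275 = 245.9 MPa.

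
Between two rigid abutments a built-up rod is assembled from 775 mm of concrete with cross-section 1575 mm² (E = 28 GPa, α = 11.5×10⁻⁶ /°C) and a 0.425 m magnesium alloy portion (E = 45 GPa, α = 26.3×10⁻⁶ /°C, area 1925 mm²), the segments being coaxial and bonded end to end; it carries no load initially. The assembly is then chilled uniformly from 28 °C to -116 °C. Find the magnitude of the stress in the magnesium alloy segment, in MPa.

With the walls removed the bar would change length by δ_free = Σ αᵢΔT Lᵢ = 11.5×10⁻⁶×144×775 + 26.3×10⁻⁶×144×425 = 2.893 mm.
Since the ends are fixed, an axial force P builds up, equal in every segment, with P · Σ Lᵢ/(AᵢEᵢ) = δ_free.
The series flexibility is Σ Lᵢ/(AᵢEᵢ) = 775/(1575×28×10³) + 425/(1925×45×10³) = 2.248×10⁻⁵ mm/N.
Hence P = δ_free / Σ(L/AE) = 2.893/2.248×10⁻⁵ = 128.7 kN (tensile).
σ_{magnesium alloy} = P / A = 128700 / 1925 = 66.85 MPa.

σ ≈ 66.9 MPa (tensile)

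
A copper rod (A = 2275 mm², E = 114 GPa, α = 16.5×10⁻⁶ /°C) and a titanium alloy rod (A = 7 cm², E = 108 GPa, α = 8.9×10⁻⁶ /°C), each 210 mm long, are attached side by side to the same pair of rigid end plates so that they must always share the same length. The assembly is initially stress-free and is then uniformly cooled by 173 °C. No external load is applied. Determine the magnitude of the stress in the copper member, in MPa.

σ ≈ 33.8 MPa (tensile)

Equilibrium of a rigid end plate with no external load gives equal and opposite internal forces ±P in the two members. Since α_{copper} > α_{titanium alloy}, cooling drives the copper into tension and the titanium alloy into compression.
Compatibility of the two members (thermal + elastic change equal): (α₁ − α₂)ΔT = P·[1/(A₁E₁) + 1/(A₂E₂)].
|α₁ − α₂|·ΔT = 7.6×10⁻⁶ × 173 = 0.001315.
1/(A₁E₁) + 1/(A₂E₂) = 1/(2275×114×10³) + 1/(700×108×10³) = 1.708×10⁻⁸ N⁻¹.
So P = 0.001315 / 1.708×10⁻⁸ = 76.96 kN.
σ_{copper} = P/A₁ = 76960/2275 = 33.83 MPa, tensile.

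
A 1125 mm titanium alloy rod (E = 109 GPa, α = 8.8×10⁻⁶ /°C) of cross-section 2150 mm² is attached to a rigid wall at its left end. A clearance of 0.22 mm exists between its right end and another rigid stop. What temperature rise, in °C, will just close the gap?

ΔT ≈ 22.2 °C

Contact occurs when the free expansion equals the gap: αΔT L = 0.22 mm.
So ΔT = g/(αL) = 0.22/(8.8×10⁻⁶ × 1125) = 22.22 °C.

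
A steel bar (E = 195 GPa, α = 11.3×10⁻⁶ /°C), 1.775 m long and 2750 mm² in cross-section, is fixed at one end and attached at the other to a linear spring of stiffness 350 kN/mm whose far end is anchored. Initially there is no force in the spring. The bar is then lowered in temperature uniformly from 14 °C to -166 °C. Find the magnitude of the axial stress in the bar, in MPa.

σ ≈ 213 MPa (tensile)

Free thermal contraction: δ_free = αΔT L = 11.3×10⁻⁶ × 180 × 1775 = 3.61 mm.
Let P be the tensile force in the spring. The bar extends elastically by PL/(AE) and the spring stretches by P/k; together these equal δ_free.
P [ L/(AE) + 1/k ] = δ_free → P [ 1775/(2750×195×10³) + 1/(350×10³) ] = 3.61.
P = 3.61 / 6.167×10⁻⁶ = 585400 N.
σ = P/A = 585400/2750 = 212.9 MPa.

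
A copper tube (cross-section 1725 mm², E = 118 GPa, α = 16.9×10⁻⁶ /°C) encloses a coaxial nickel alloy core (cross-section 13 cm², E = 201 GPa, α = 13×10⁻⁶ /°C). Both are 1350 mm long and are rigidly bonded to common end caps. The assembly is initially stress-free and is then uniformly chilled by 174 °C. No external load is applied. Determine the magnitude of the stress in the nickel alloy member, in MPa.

Both members must finish at the same length. With the larger α, the copper tends to over-contract; the plates restrain it, putting the copper in tension and the nickel alloy in compression. With no external load the two internal forces are equal and opposite, magnitude P.
Compatibility of the two members (thermal + elastic change equal): (α₁ − α₂)ΔT = P·[1/(A₁E₁) + 1/(A₂E₂)].
|α₁ − α₂|·ΔT = 3.9×10⁻⁶ × 174 = 0.0006786.
1/(A₁E₁) + 1/(A₂E₂) = 1/(1725×118×10³) + 1/(1300×201×10³) = 8.74×10⁻⁹ N⁻¹.
P = 0.0006786 / 8.74×10⁻⁹ = 77640 N = 77.64 kN.
σ_{nickel alloy} = P/A₂ = 77640/1300 = 59.73 MPa, compressive.

σ ≈ 59.7 MPa (compressive)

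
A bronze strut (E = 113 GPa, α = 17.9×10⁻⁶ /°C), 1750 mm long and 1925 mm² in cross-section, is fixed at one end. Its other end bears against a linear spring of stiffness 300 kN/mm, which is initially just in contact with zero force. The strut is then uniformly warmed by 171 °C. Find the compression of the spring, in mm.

δ ≈ 1.57 mm

If the spring were absent the strut would lengthen by αΔT L = 17.9×10⁻⁶ × 171 × 1750 = 5.357 mm.
With a force P in the spring, the elastic change of the strut is PL/(AE) and that of the spring is P/k; compatibility requires their sum to equal δ_free.
P [ L/(AE) + 1/k ] = δ_free → P [ 1750/(1925×113×10³) + 1/(300×10³) ] = 5.357.
P = 5.357 / 1.138×10⁻⁵ = 470800 N.
Spring compression = P/k = 470800/(300×10³) = 1.569 mm.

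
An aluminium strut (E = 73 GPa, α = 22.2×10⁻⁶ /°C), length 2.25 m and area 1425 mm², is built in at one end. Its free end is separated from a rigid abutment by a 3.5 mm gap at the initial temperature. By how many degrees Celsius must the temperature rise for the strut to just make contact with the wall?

ΔT ≈ 70.1 °C

Contact occurs when the free expansion equals the gap: αΔT L = 3.5 mm.
ΔT = 3.5 / (22.2×10⁻⁶ × 2250) = 70.07 °C.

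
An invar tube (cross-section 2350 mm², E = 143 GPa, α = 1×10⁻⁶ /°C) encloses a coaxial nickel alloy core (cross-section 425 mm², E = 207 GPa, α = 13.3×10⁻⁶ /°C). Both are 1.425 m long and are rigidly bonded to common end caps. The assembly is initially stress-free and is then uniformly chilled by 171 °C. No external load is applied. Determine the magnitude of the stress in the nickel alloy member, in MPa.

Both members must finish at the same length. With the larger α, the nickel alloy tends to over-contract; the plates restrain it, putting the nickel alloy in tension and the invar in compression. With no external load the two internal forces are equal and opposite, magnitude P.
Setting the final lengths equal and cancelling L: (α₁ − α₂)ΔT = P/(A₁E₁) + P/(A₂E₂).
|α₁ − α₂|·ΔT = 12.3×10⁻⁶ × 171 = 0.002103.
1/(A₁E₁) + 1/(A₂E₂) = 1/(2350×143×10³) + 1/(425×207×10³) = 1.434×10⁻⁸ N⁻¹.
So P = 0.002103 / 1.434×10⁻⁸ = 146.6 kN.
σ_{nickel alloy} = P/A₂ = 146600/425 = 345.1 MPa, tensile.

σ ≈ 345 MPa (tensile)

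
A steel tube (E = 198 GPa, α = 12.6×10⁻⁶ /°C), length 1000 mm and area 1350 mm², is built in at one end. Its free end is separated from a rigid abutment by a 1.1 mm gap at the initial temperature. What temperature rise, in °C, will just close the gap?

The gap closes when αΔT L = 1.1 mm, since the tube is still unstressed at that instant.
So ΔT = g/(αL) = 1.1/(12.6×10⁻⁶ × 1000) = 87.3 °C.

ΔT ≈ 87.3 °C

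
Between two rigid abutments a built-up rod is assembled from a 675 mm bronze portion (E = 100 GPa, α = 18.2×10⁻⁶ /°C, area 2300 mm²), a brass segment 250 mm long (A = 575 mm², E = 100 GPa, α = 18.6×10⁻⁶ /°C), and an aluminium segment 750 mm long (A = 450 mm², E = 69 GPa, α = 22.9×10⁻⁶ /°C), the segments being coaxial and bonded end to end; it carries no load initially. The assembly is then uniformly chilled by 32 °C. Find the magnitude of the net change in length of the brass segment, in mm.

Free thermal contraction of the whole bar: Σ αᵢΔT Lᵢ = 18.2×10⁻⁶×32×675 + 18.6×10⁻⁶×32×250 + 22.9×10⁻⁶×32×750 = 1.092 mm.
Since the ends are fixed, an axial force P builds up, equal in every segment, with P · Σ Lᵢ/(AᵢEᵢ) = δ_free.
The series flexibility is Σ Lᵢ/(AᵢEᵢ) = 675/(2300×100×10³) + 250/(575×100×10³) + 750/(450×69×10³) = 3.144×10⁻⁵ mm/N.
So P = 1.092 / 3.144×10⁻⁵ = 34.72 kN, tensile.
For the brass segment, free thermal change = 18.6×10⁻⁶×32×250 = 0.1488 mm and elastic change from P = 34720×250/(575×100×10³) = 0.151 mm; these oppose, so the net change is 0.00216 mm (segment lengthens).

|ΔL| ≈ 0.00216 mm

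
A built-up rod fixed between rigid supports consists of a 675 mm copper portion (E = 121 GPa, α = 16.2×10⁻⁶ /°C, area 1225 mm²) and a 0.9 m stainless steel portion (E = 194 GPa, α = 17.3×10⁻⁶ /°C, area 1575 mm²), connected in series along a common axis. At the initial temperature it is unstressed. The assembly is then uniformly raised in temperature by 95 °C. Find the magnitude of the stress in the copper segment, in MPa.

σ ≈ 274 MPa (compressive)

Free thermal expansion of the whole bar: Σ αᵢΔT Lᵢ = 16.2×10⁻⁶×95×675 + 17.3×10⁻⁶×95×900 = 2.518 mm.
The rigid supports impose zero overall length change; the single axial force P common to all segments must satisfy P Σ Lᵢ/(AᵢEᵢ) = δ_free.
Σ Lᵢ/(AᵢEᵢ) = 675/(1225×121×10³) + 900/(1575×194×10³) = 7.499×10⁻⁶ mm/N.
So P = 2.518 / 7.499×10⁻⁶ = 335.8 kN, compressive.
σ_{copper} = P / A = 335800 / 1225 = 274.1 MPa.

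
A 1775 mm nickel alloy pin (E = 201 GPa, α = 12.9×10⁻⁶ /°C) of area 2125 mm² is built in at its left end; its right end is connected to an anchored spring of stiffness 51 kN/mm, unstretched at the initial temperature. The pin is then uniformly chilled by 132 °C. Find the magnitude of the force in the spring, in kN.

P ≈ 127 kN

The unrestrained thermal change is αΔT L = 12.9×10⁻⁶ × 132 × 1775 = 3.022 mm.
With a force P in the spring, the elastic change of the pin is PL/(AE) and that of the spring is P/k; compatibility requires their sum to equal δ_free.
So P = δ_free / [L/(AE) + 1/k] = 3.022 / [ 1775/(2125×201×10³) + 1/(51×10³) ].
P = 3.022 / 2.376×10⁻⁵ = 127200 N.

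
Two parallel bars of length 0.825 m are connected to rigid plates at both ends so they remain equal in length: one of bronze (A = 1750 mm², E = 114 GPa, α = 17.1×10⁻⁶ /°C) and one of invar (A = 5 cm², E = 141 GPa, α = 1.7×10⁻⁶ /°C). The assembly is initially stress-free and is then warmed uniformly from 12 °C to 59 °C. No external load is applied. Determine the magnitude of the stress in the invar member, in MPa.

The bronze has the larger α, so on heating it would change length more than the invar if both were free. The rigid plates force a common final length, so the bronze is put into compression and the invar into tension, with equal and opposite forces P (no external load).
Equating the net (thermal + elastic) strains gives |α₁ − α₂|·ΔT = P·[1/(A₁E₁) + 1/(A₂E₂)].
|α₁ − α₂|·ΔT = 15.4×10⁻⁶ × 47 = 0.0007238.
1/(A₁E₁) + 1/(A₂E₂) = 1/(1750×114×10³) + 1/(500×141×10³) = 1.92×10⁻⁸ N⁻¹.
So P = 0.0007238 / 1.92×10⁻⁸ = 37.7 kN.
σ_{invar} = P/A₂ = 37700/500 = 75.41 MPa, tensile.

σ ≈ 75.4 MPa (tensile)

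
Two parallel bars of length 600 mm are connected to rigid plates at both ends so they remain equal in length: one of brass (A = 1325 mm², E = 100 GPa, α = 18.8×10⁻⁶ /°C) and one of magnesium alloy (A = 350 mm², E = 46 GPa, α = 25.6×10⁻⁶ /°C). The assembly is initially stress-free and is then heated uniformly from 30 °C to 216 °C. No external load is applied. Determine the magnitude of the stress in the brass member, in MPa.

Both members must finish at the same length. With the larger α, the magnesium alloy tends to over-expand; the plates restrain it, putting the magnesium alloy in compression and the brass in tension. With no external load the two internal forces are equal and opposite, magnitude P.
Equating the net (thermal + elastic) strains gives |α₁ − α₂|·ΔT = P·[1/(A₁E₁) + 1/(A₂E₂)].
|α₁ − α₂|·ΔT = 6.8×10⁻⁶ × 186 = 0.001265.
1/(A₁E₁) + 1/(A₂E₂) = 1/(1325×100×10³) + 1/(350×46×10³) = 6.966×10⁻⁸ N⁻¹.
P = 0.001265 / 6.966×10⁻⁸ = 18160 N = 18.16 kN.
σ_{brass} = P/A₁ = 18160/1325 = 13.7 MPa, tensile.

σ ≈ 13.7 MPa (tensile)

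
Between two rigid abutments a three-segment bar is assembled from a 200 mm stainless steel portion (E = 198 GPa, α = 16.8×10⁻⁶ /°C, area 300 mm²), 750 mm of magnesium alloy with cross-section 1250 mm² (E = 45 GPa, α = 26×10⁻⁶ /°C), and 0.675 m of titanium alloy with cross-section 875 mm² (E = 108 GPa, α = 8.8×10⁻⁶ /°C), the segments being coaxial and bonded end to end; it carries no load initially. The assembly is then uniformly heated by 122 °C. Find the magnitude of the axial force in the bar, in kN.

With the walls removed the bar would change length by δ_free = Σ αᵢΔT Lᵢ = 16.8×10⁻⁶×122×200 + 26×10⁻⁶×122×750 + 8.8×10⁻⁶×122×675 = 3.514 mm.
The walls prevent any net length change, so an axial force P (same in every segment) develops. Compatibility: P · Σ Lᵢ/(AᵢEᵢ) = δ_free.
The series flexibility is Σ Lᵢ/(AᵢEᵢ) = 200/(300×198×10³) + 750/(1250×45×10³) + 675/(875×108×10³) = 2.384×10⁻⁵ mm/N.
P = 3.514 / 2.384×10⁻⁵ = 147400 N = 147.4 kN, compressive.

P ≈ 147 kN (compressive)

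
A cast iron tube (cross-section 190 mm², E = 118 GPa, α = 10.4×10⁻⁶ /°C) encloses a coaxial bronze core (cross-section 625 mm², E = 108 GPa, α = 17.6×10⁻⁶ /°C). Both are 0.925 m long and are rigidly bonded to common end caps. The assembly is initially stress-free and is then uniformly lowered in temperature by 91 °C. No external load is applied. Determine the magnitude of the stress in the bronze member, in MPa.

Both members must finish at the same length. With the larger α, the bronze tends to over-contract; the plates restrain it, putting the bronze in tension and the cast iron in compression. With no external load the two internal forces are equal and opposite, magnitude P.
Compatibility of the two members (thermal + elastic change equal): (α₁ − α₂)ΔT = P·[1/(A₁E₁) + 1/(A₂E₂)].
|α₁ − α₂|·ΔT = 7.2×10⁻⁶ × 91 = 0.0006552.
1/(A₁E₁) + 1/(A₂E₂) = 1/(190×118×10³) + 1/(625×108×10³) = 5.942×10⁻⁸ N⁻¹.
P = 0.0006552 / 5.942×10⁻⁸ = 11030 N = 11.03 kN.
σ_{bronze} = P/A₂ = 11030/625 = 17.64 MPa, tensile.

σ ≈ 17.6 MPa (tensile)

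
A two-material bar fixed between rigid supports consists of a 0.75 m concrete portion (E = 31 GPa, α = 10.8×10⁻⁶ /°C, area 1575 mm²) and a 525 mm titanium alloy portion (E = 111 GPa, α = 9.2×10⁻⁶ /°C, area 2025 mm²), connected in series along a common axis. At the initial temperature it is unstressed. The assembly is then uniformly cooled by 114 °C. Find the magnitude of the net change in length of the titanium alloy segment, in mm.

|ΔL| ≈ 0.356 mm

If the supports were absent, the total length change would be Σ αᵢΔT Lᵢ = 10.8×10⁻⁶×114×750 + 9.2×10⁻⁶×114×525 = 1.474 mm.
The rigid supports impose zero overall length change; the single axial force P common to all segments must satisfy P Σ Lᵢ/(AᵢEᵢ) = δ_free.
The series flexibility is Σ Lᵢ/(AᵢEᵢ) = 750/(1575×31×10³) + 525/(2025×111×10³) = 1.77×10⁻⁵ mm/N.
Hence P = δ_free / Σ(L/AE) = 1.474/1.77×10⁻⁵ = 83.29 kN (tensile).
For the titanium alloy segment, free thermal change = 9.2×10⁻⁶×114×525 = 0.5506 mm and elastic change from P = 83290×525/(2025×111×10³) = 0.1945 mm; these oppose, so the net change is 0.356 mm (segment shortens).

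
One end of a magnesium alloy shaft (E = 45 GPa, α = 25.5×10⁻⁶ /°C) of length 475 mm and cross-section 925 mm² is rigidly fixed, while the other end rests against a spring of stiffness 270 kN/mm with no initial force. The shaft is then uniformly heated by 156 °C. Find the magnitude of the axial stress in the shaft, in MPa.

If the spring were absent the shaft would lengthen by αΔT L = 25.5×10⁻⁶ × 156 × 475 = 1.89 mm.
With a force P in the spring, the elastic change of the shaft is PL/(AE) and that of the spring is P/k; compatibility requires their sum to equal δ_free.
P [ L/(AE) + 1/k ] = δ_free → P [ 475/(925×45×10³) + 1/(270×10³) ] = 1.89.
P = 1.89 / 1.512×10⁻⁵ = 125000 N.
σ = P/A = 125000/925 = 135.1 MPa.

σ ≈ 135 MPa (compressive)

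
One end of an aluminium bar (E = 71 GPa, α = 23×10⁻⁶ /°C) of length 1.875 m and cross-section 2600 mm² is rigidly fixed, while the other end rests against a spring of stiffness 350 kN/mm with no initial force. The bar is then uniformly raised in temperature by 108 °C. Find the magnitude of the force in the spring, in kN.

The unrestrained thermal change is αΔT L = 23×10⁻⁶ × 108 × 1875 = 4.657 mm.
With a force P in the spring, the elastic change of the bar is PL/(AE) and that of the spring is P/k; compatibility requires their sum to equal δ_free.
P [ L/(AE) + 1/k ] = δ_free → P [ 1875/(2600×71×10³) + 1/(350×10³) ] = 4.657.
P = 4.657 / 1.301×10⁻⁵ = 357900 N.

P ≈ 358 kN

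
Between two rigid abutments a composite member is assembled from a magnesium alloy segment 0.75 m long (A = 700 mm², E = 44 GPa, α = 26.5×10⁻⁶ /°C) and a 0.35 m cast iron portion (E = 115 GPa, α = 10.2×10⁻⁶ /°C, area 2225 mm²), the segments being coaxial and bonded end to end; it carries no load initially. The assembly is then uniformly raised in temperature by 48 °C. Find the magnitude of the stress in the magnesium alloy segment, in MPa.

Free thermal expansion of the whole bar: Σ αᵢΔT Lᵢ = 26.5×10⁻⁶×48×750 + 10.2×10⁻⁶×48×350 = 1.125 mm.
The rigid supports impose zero overall length change; the single axial force P common to all segments must satisfy P Σ Lᵢ/(AᵢEᵢ) = δ_free.
The series flexibility is Σ Lᵢ/(AᵢEᵢ) = 750/(700×44×10³) + 350/(2225×115×10³) = 2.572×10⁻⁵ mm/N.
Hence P = δ_free / Σ(L/AE) = 1.125/2.572×10⁻⁵ = 43.76 kN (compressive).
σ_{magnesium alloy} = P / A = 43760 / 700 = 62.51 MPa.

σ ≈ 62.5 MPa (compressive)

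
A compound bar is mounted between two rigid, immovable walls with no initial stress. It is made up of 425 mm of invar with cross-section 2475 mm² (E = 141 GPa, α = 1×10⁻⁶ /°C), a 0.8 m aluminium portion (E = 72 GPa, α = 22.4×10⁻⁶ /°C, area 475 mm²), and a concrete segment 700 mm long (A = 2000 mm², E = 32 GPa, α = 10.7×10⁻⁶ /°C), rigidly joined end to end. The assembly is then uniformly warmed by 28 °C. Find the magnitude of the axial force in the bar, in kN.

P ≈ 20.3 kN (compressive)

If the supports were absent, the total length change would be Σ αᵢΔT Lᵢ = 1×10⁻⁶×28×425 + 22.4×10⁻⁶×28×800 + 10.7×10⁻⁶×28×700 = 0.7234 mm.
The rigid supports impose zero overall length change; the single axial force P common to all segments must satisfy P Σ Lᵢ/(AᵢEᵢ) = δ_free.
Σ Lᵢ/(AᵢEᵢ) = 425/(2475×141×10³) + 800/(475×72×10³) + 700/(2000×32×10³) = 3.555×10⁻⁵ mm/N.
P = 0.7234 / 3.555×10⁻⁵ = 20350 N = 20.35 kN, compressive.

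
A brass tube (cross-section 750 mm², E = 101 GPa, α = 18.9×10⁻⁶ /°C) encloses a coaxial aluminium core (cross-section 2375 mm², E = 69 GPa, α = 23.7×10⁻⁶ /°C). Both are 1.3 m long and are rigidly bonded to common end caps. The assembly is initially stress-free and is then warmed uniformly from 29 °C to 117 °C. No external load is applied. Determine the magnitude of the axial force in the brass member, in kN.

Equilibrium of a rigid end plate with no external load gives equal and opposite internal forces ±P in the two members. Since α_{aluminium} > α_{brass}, heating drives the aluminium into compression and the brass into tension.
Setting the final lengths equal and cancelling L: (α₁ − α₂)ΔT = P/(A₁E₁) + P/(A₂E₂).
|α₁ − α₂|·ΔT = 4.8×10⁻⁶ × 88 = 0.0004224.
1/(A₁E₁) + 1/(A₂E₂) = 1/(750×101×10³) + 1/(2375×69×10³) = 1.93×10⁻⁸ N⁻¹.
P = 0.0004224 / 1.93×10⁻⁸ = 21880 N = 21.88 kN.

P ≈ 21.9 kN (tensile in the brass)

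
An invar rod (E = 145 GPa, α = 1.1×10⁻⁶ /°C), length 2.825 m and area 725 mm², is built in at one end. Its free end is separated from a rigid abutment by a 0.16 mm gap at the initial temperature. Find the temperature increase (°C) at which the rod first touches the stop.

ΔT ≈ 51.5 °C

Contact occurs when the free expansion equals the gap: αΔT L = 0.16 mm.
So ΔT = g/(αL) = 0.16/(1.1×10⁻⁶ × 2825) = 51.49 °C.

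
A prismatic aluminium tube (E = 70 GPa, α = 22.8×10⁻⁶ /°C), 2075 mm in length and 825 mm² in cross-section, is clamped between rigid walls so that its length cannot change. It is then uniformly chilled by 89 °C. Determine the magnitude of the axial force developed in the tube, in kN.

P ≈ 117 kN (tensile)

Full restraint means ε = 0, so the stress is σ = EαΔT = 70×10³ × 22.8×10⁻⁶ × 89 = 142 MPa.
P = AEαΔT = 825 × 70×10³ × 22.8×10⁻⁶ × 89 = 117.2 kN (tensile).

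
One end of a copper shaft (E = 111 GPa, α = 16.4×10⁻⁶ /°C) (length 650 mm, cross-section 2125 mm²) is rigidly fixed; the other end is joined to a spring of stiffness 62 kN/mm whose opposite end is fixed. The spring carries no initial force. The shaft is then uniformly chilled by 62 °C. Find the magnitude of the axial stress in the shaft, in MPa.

σ ≈ 16.5 MPa (tensile)

If the spring were absent the shaft would shorten by αΔT L = 16.4×10⁻⁶ × 62 × 650 = 0.6609 mm.
With a force P in the spring, the elastic change of the shaft is PL/(AE) and that of the spring is P/k; compatibility requires their sum to equal δ_free.
P [ L/(AE) + 1/k ] = δ_free → P [ 650/(2125×111×10³) + 1/(62×10³) ] = 0.6609.
P = 0.6609 / 1.888×10⁻⁵ = 35000 N.
σ = P/A = 35000/2125 = 16.47 MPa.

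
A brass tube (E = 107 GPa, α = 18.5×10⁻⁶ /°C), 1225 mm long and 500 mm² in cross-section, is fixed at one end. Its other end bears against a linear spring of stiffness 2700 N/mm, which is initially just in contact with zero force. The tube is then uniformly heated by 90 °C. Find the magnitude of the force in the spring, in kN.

If the spring were absent the tube would lengthen by αΔT L = 18.5×10⁻⁶ × 90 × 1225 = 2.04 mm.
With a force P in the spring, the elastic change of the tube is PL/(AE) and that of the spring is P/k; compatibility requires their sum to equal δ_free.
P [ L/(AE) + 1/k ] = δ_free → P [ 1225/(500×107×10³) + 1/(2700) ] = 2.04.
P = 2.04 / 0.0003933 = 5186 N.

P ≈ 5.19 kN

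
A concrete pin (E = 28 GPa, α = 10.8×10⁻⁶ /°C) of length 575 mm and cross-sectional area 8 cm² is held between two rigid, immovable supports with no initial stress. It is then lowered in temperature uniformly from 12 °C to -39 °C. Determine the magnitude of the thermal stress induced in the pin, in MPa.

σ ≈ 15.4 MPa (tensile)

The supports are rigid, so the total axial strain is zero. The restrained thermal strain is ε = αΔT = 10.8×10⁻⁶ × 51 = 550.8×10⁻⁶.
Hence σ = E·αΔT = 28×10³ × 550.8×10⁻⁶ = 15.42 MPa, tensile.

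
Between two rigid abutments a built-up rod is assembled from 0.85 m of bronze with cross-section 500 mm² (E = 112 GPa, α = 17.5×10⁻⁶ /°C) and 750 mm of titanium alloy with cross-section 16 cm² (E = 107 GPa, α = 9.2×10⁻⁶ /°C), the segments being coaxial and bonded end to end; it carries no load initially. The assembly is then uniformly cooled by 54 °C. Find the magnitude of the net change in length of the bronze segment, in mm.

With the walls removed the bar would change length by δ_free = Σ αᵢΔT Lᵢ = 17.5×10⁻⁶×54×850 + 9.2×10⁻⁶×54×750 = 1.176 mm.
The walls prevent any net length change, so an axial force P (same in every segment) develops. Compatibility: P · Σ Lᵢ/(AᵢEᵢ) = δ_free.
The series flexibility is Σ Lᵢ/(AᵢEᵢ) = 850/(500×112×10³) + 750/(1600×107×10³) = 1.956×10⁻⁵ mm/N.
So P = 1.176 / 1.956×10⁻⁵ = 60.12 kN, tensile.
For the bronze segment, free thermal change = 17.5×10⁻⁶×54×850 = 0.8032 mm and elastic change from P = 60120×850/(500×112×10³) = 0.9125 mm; these oppose, so the net change is 0.109 mm (segment lengthens).

|ΔL| ≈ 0.109 mm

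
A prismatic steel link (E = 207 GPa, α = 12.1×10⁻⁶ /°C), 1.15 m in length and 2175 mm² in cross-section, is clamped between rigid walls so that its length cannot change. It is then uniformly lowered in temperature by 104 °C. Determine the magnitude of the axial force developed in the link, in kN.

The ends cannot move, so σ = EαΔT = 207×10³ × 12.1×10⁻⁶ × 104 = 260.5 MPa.
P = AEαΔT = 2175 × 207×10³ × 12.1×10⁻⁶ × 104 = 566.6 kN (tensile).

P ≈ 567 kN (tensile)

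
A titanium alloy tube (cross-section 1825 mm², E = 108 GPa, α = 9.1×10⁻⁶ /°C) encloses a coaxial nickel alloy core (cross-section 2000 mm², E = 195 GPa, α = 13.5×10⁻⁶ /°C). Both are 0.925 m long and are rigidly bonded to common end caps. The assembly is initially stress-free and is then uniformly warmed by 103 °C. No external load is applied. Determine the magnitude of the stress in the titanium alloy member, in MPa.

σ ≈ 32.5 MPa (tensile)

The nickel alloy has the larger α, so on heating it would change length more than the titanium alloy if both were free. The rigid plates force a common final length, so the nickel alloy is put into compression and the titanium alloy into tension, with equal and opposite forces P (no external load).
Setting the final lengths equal and cancelling L: (α₁ − α₂)ΔT = P/(A₁E₁) + P/(A₂E₂).
|α₁ − α₂|·ΔT = 4.4×10⁻⁶ × 103 = 0.0004532.
1/(A₁E₁) + 1/(A₂E₂) = 1/(1825×108×10³) + 1/(2000×195×10³) = 7.638×10⁻⁹ N⁻¹.
P = 0.0004532 / 7.638×10⁻⁹ = 59340 N = 59.34 kN.
σ_{titanium alloy} = P/A₁ = 59340/1825 = 32.51 MPa, tensile.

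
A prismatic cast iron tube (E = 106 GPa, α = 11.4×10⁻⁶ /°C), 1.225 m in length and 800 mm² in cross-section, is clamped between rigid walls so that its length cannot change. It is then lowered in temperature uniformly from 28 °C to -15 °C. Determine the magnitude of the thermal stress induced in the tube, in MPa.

σ ≈ 52 MPa (tensile)

Because both ends are immovable the net strain is zero, and the suppressed thermal strain is αΔT = 11.4×10⁻⁶ × 43 = 490.2×10⁻⁶.
σ = EαΔT = 106×10³ × 11.4×10⁻⁶ × 43 = 51.96 MPa (tensile; the tube is trying to contract).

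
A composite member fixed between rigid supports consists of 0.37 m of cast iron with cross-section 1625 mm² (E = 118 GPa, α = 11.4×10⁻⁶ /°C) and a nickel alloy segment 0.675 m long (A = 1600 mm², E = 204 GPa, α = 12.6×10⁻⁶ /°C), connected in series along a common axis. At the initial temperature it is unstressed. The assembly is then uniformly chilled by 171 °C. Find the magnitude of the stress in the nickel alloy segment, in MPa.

If the supports were absent, the total length change would be Σ αᵢΔT Lᵢ = 11.4×10⁻⁶×171×370 + 12.6×10⁻⁶×171×675 = 2.176 mm.
The walls prevent any net length change, so an axial force P (same in every segment) develops. Compatibility: P · Σ Lᵢ/(AᵢEᵢ) = δ_free.
The series flexibility is Σ Lᵢ/(AᵢEᵢ) = 370/(1625×118×10³) + 675/(1600×204×10³) = 3.998×10⁻⁶ mm/N.
Hence P = δ_free / Σ(L/AE) = 2.176/3.998×10⁻⁶ = 544.2 kN (tensile).
σ_{nickel alloy} = P / A = 544200 / 1600 = 340.1 MPa.

σ ≈ 340 MPa (tensile)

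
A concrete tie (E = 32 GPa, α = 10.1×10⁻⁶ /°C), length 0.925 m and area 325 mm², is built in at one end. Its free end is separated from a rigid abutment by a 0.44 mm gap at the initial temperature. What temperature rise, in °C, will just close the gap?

ΔT ≈ 47.1 °C

Contact occurs when the free expansion equals the gap: αΔT L = 0.44 mm.
So ΔT = g/(αL) = 0.44/(10.1×10⁻⁶ × 925) = 47.1 °C.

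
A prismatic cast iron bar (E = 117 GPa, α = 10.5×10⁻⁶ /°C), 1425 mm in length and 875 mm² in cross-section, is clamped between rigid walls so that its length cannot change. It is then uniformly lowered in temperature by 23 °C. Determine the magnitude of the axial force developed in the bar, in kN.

P ≈ 24.7 kN (tensile)

With zero net strain, σ = E·αΔT = 117 GPa × 10.5×10⁻⁶ × 23 = 28.26 MPa.
P = AEαΔT = 875 × 117×10³ × 10.5×10⁻⁶ × 23 = 24.72 kN (tensile).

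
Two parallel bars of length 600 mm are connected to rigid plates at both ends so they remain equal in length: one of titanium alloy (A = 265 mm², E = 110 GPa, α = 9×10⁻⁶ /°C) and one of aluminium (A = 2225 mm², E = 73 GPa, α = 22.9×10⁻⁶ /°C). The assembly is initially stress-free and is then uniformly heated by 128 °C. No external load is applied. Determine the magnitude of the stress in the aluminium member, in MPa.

σ ≈ 19.8 MPa (compressive)

Both members must finish at the same length. With the larger α, the aluminium tends to over-expand; the plates restrain it, putting the aluminium in compression and the titanium alloy in tension. With no external load the two internal forces are equal and opposite, magnitude P.
Setting the final lengths equal and cancelling L: (α₁ − α₂)ΔT = P/(A₁E₁) + P/(A₂E₂).
|α₁ − α₂|·ΔT = 13.9×10⁻⁶ × 128 = 0.001779.
1/(A₁E₁) + 1/(A₂E₂) = 1/(265×110×10³) + 1/(2225×73×10³) = 4.046×10⁻⁸ N⁻¹.
So P = 0.001779 / 4.046×10⁻⁸ = 43.97 kN.
σ_{aluminium} = P/A₂ = 43970/2225 = 19.76 MPa, compressive.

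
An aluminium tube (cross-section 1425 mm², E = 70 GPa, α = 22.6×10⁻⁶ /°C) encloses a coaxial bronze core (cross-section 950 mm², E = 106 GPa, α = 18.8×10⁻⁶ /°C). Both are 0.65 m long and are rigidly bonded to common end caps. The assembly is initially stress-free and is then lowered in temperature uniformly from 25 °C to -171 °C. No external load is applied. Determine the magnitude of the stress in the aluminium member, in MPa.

The aluminium has the larger α, so on cooling it would change length more than the bronze if both were free. The rigid plates force a common final length, so the aluminium is put into tension and the bronze into compression, with equal and opposite forces P (no external load).
Compatibility of the two members (thermal + elastic change equal): (α₁ − α₂)ΔT = P·[1/(A₁E₁) + 1/(A₂E₂)].
|α₁ − α₂|·ΔT = 3.8×10⁻⁶ × 196 = 0.0007448.
1/(A₁E₁) + 1/(A₂E₂) = 1/(1425×70×10³) + 1/(950×106×10³) = 1.996×10⁻⁸ N⁻¹.
P = 0.0007448 / 1.996×10⁻⁸ = 37320 N = 37.32 kN.
σ_{aluminium} = P/A₁ = 37320/1425 = 26.19 MPa, tensile.

σ ≈ 26.2 MPa (tensile)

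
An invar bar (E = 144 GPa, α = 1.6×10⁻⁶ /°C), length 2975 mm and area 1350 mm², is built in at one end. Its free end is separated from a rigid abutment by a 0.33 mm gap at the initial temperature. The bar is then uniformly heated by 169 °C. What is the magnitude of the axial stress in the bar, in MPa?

σ ≈ 23 MPa (compressive)

Free thermal elongation = αΔT L = 1.6×10⁻⁶ × 169 × 2975 = 0.8044 mm.
After closing the 0.33 mm clearance, 0.8044 − 0.33 = 0.4744 mm of expansion remains to be suppressed by the wall.
Compatibility: PL/(AE) = 0.4744 mm, so σ = P/A = E × (0.4744/2975) = 22.96 MPa.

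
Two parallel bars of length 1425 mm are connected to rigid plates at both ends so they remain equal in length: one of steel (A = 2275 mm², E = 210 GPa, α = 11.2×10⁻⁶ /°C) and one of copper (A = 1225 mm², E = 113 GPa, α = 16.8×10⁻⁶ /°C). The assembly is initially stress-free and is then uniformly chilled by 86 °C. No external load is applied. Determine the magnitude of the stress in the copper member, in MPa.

The copper has the larger α, so on cooling it would change length more than the steel if both were free. The rigid plates force a common final length, so the copper is put into tension and the steel into compression, with equal and opposite forces P (no external load).
Setting the final lengths equal and cancelling L: (α₁ − α₂)ΔT = P/(A₁E₁) + P/(A₂E₂).
|α₁ − α₂|·ΔT = 5.6×10⁻⁶ × 86 = 0.0004816.
1/(A₁E₁) + 1/(A₂E₂) = 1/(2275×210×10³) + 1/(1225×113×10³) = 9.317×10⁻⁹ N⁻¹.
P = 0.0004816 / 9.317×10⁻⁹ = 51690 N = 51.69 kN.
σ_{copper} = P/A₂ = 51690/1225 = 42.2 MPa, tensile.

σ ≈ 42.2 MPa (tensile)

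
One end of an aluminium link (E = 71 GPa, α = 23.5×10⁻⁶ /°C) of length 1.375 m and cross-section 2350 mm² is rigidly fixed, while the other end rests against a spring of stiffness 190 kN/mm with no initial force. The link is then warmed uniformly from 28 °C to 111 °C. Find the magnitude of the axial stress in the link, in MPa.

σ ≈ 84.5 MPa (compressive)

The unrestrained thermal change is αΔT L = 23.5×10⁻⁶ × 83 × 1375 = 2.682 mm.
With a force P in the spring, the elastic change of the link is PL/(AE) and that of the spring is P/k; compatibility requires their sum to equal δ_free.
So P = δ_free / [L/(AE) + 1/k] = 2.682 / [ 1375/(2350×71×10³) + 1/(190×10³) ].
P = 2.682 / 1.35×10⁻⁵ = 198600 N.
σ = P/A = 198600/2350 = 84.51 MPa.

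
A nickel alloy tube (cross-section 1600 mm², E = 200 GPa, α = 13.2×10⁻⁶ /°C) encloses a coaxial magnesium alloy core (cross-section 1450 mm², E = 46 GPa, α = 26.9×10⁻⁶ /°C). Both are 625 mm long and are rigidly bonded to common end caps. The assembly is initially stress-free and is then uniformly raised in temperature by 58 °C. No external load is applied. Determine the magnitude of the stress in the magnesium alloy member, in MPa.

σ ≈ 30.2 MPa (compressive)

The magnesium alloy has the larger α, so on heating it would change length more than the nickel alloy if both were free. The rigid plates force a common final length, so the magnesium alloy is put into compression and the nickel alloy into tension, with equal and opposite forces P (no external load).
Setting the final lengths equal and cancelling L: (α₁ − α₂)ΔT = P/(A₁E₁) + P/(A₂E₂).
|α₁ − α₂|·ΔT = 13.7×10⁻⁶ × 58 = 0.0007946.
1/(A₁E₁) + 1/(A₂E₂) = 1/(1600×200×10³) + 1/(1450×46×10³) = 1.812×10⁻⁸ N⁻¹.
P = 0.0007946 / 1.812×10⁻⁸ = 43860 N = 43.86 kN.
σ_{magnesium alloy} = P/A₂ = 43860/1450 = 30.25 MPa, compressive.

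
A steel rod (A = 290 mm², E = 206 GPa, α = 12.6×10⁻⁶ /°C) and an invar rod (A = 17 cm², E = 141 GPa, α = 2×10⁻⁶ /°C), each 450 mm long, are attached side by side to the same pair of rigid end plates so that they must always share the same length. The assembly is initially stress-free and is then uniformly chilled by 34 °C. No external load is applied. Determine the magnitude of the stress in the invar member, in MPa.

σ ≈ 10.1 MPa (compressive)

Equilibrium of a rigid end plate with no external load gives equal and opposite internal forces ±P in the two members. Since α_{steel} > α_{invar}, cooling drives the steel into tension and the invar into compression.
Equating the net (thermal + elastic) strains gives |α₁ − α₂|·ΔT = P·[1/(A₁E₁) + 1/(A₂E₂)].
|α₁ − α₂|·ΔT = 10.6×10⁻⁶ × 34 = 0.0003604.
1/(A₁E₁) + 1/(A₂E₂) = 1/(290×206×10³) + 1/(1700×141×10³) = 2.091×10⁻⁸ N⁻¹.
So P = 0.0003604 / 2.091×10⁻⁸ = 17.23 kN.
σ_{invar} = P/A₂ = 17230/1700 = 10.14 MPa, compressive.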